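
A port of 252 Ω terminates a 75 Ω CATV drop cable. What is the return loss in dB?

RL ≈ 5.33 dB

Γ = (252 − 75)/(252 + 75) = 0.541
RL = −20·log₁₀|Γ| = −20·log₁₀(0.541)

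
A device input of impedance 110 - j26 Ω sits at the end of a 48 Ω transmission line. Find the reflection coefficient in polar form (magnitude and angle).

Γ = (Z_L − Z_0)/(Z_L + Z_0) = (62 − j26)/(158 − j26)
|Γ| = 67.2/160 = 0.42

Γ ≈ 0.42 ∠ -13.4°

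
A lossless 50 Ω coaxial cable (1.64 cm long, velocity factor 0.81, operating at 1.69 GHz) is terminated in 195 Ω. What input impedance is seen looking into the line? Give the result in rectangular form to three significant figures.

λ = v/f = 0.81·c / 1.69 GHz = 0.144 m
βl = 2π·l/λ = 2π × 0.114 = 41.1°
tan(βl) = tan(41.1°) = 0.871
Z_in = Z_0·(Z_L + jZ_0·tanβl)/(Z_0 + jZ_L·tanβl)
     = 50·(195 + j43.6)/(50 + j170)

Z_in ≈ 27.3 − j49.3 Ω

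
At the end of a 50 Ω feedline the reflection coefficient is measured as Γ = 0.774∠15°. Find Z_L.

Z_L = Z_0·(1 + Γ)/(1 − Γ) = 50·(1.75 + j0.2)/(0.252 − j0.2)

Z_L ≈ 193 + j193 Ω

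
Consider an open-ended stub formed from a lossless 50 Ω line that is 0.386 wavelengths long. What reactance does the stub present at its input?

X_in ≈ 57.4 Ω (inductive)

βl = 2π × 0.386 = 139°
tan(βl) = -0.871
For an open-ended stub, Z_in = −jZ_0·cot(βl) = −jZ_0/tan(βl)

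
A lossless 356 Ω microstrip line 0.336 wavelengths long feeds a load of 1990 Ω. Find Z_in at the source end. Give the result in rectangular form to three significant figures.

Z_in ≈ 85.6 + j204 Ω

βl = 2π × 0.336 = 121°
tan(βl) = tan(121°) = -1.67
Z_in = Z_0·(Z_L + jZ_0·tanβl)/(Z_0 + jZ_L·tanβl)
     = 356·(1990 − j593)/(356 − j3320)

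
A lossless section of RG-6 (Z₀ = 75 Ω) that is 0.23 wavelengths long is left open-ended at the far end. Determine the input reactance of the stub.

βl = 2π × 0.23 = 82.8°
tan(βl) = 7.92
For an open-ended stub, Z_in = −jZ_0·cot(βl) = −jZ_0/tan(βl)

X_in ≈ -9.47 Ω (capacitive)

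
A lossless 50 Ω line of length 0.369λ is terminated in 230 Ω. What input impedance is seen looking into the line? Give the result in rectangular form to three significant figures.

Z_in ≈ 19.4 + j42.4 Ω

βl = 2π × 0.369 = 133°
tan(βl) = tan(133°) = -1.08
Z_in = Z_0·(Z_L + jZ_0·tanβl)/(Z_0 + jZ_L·tanβl)
     = 50·(230 − j53.9)/(50 − j248)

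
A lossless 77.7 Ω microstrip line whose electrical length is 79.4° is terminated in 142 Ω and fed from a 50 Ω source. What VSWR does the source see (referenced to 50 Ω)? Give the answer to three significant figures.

tan(βl) = 5.34
Z_in = Z_0·(Z_L + jZ_0·tanβl)/(Z_0 + jZ_L·tanβl) = 43.5 − j10.1 Ω
Γ_s = (Z_in − Z_s)/(Z_in + Z_s) = (-6.45 − j10.1)/(93.5 − j10.1), |Γ_s| = 0.127
VSWR = (1 + |Γ_s|)/(1 − |Γ_s|)

VSWR ≈ 1.29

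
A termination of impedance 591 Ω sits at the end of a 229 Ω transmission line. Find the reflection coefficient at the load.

Γ = (Z_L − Z_0)/(Z_L + Z_0) = (591 − 229)/(591 + 229) = 362/820

Γ = 0.441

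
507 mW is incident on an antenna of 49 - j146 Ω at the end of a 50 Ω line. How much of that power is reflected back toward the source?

|Γ| = |(-1 − j146)/(99 − j146)| = 0.828
|Γ|² = 0.685
P_refl = |Γ|²·P_inc = 347 mW, P_del = (1 − |Γ|²)·P_inc = 160 mW

P_reflected ≈ 347 mW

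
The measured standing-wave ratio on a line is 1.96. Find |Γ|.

|Γ| = (S − 1)/(S + 1) = (1.96 − 1)/(1.96 + 1) = 0.96/2.96

|Γ| ≈ 0.324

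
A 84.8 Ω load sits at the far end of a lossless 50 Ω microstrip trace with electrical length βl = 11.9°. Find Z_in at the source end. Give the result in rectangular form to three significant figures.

tan(βl) = tan(11.9°) = 0.211
Z_in = Z_0·(Z_L + jZ_0·tanβl)/(Z_0 + jZ_L·tanβl)
     = 50·(84.8 + j10.5)/(50 + j17.9)

Z_in ≈ 78.5 − j17.5 Ω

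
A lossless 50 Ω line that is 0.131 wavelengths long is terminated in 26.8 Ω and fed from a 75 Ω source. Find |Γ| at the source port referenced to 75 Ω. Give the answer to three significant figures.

βl = 2π × 0.131 = 47.2°
tan(βl) = 1.08
Z_in = Z_0·(Z_L + jZ_0·tanβl)/(Z_0 + jZ_L·tanβl) = 43.4 + j28.8 Ω
Γ_s = (Z_in − Z_s)/(Z_in + Z_s) = (-31.6 + j28.8)/(118 + j28.8), |Γ_s| = 0.35

|Γ| ≈ 0.35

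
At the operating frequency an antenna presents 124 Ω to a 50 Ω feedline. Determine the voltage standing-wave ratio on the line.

VSWR ≈ 2.48

Γ = (124 − 50)/(124 + 50) = 0.425
VSWR = (1 + 0.425)/(1 − 0.425)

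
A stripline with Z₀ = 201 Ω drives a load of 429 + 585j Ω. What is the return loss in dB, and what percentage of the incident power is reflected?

Γ = (228 + j585)/(630 + j585), |Γ| = 0.73
RL = −20·log₁₀(0.73) = 2.73 dB
P_refl/P_inc = |Γ|² = 0.533

RL ≈ 2.73 dB; 53.3% of incident power reflected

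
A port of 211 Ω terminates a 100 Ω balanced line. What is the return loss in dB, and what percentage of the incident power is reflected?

Γ = (211 − 100)/(211 + 100) = 0.357
RL = −20·log₁₀(0.357) = 8.95 dB
P_refl/P_inc = |Γ|² = 0.127

RL ≈ 8.95 dB; 12.7% of incident power reflected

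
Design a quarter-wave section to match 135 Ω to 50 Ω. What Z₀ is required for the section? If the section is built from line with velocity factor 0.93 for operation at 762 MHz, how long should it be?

Z_qwt = √(Z_0·R_L) = √(50 × 135) = √6750
λ = 0.93·c/f = 0.366 m, so l = λ/4 = 0.0915 m

Z_qwt ≈ 82.2 Ω; length ≈ 9.15 cm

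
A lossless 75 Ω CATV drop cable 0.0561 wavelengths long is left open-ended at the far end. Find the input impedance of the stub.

βl = 2π × 0.0561 = 20.2°
tan(βl) = 0.368
For an open-ended stub, Z_in = −jZ_0·cot(βl) = −jZ_0/tan(βl)

Z_in ≈ −j204 Ω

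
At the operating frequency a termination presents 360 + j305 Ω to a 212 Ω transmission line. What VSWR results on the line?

VSWR ≈ 3.19

Γ = (Z_L − Z_0)/(Z_L + Z_0) = (148 + j305)/(572 + j305)
|Γ| = 339/648 = 0.523
VSWR = (1 + |Γ|)/(1 − |Γ|) = 1.52/0.477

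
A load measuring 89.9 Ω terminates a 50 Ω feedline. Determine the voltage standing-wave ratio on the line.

Γ = (89.9 − 50)/(89.9 + 50) = 0.285
VSWR = (1 + 0.285)/(1 − 0.285)

VSWR ≈ 1.8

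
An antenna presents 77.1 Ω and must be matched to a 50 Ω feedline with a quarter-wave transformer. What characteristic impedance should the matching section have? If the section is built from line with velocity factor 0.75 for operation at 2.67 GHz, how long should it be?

Z_qwt ≈ 62.1 Ω; length ≈ 2.11 cm

Z_qwt = √(Z_0·R_L) = √(50 × 77.1) = √3855
λ = 0.75·c/f = 0.0843 m, so l = λ/4 = 0.0211 m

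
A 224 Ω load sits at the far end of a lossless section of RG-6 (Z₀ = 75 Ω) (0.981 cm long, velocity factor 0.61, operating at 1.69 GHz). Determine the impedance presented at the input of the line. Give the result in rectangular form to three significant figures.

Z_in ≈ 67.9 − j81.7 Ω

λ = v/f = 0.61·c / 1.69 GHz = 0.108 m
βl = 2π·l/λ = 2π × 0.0906 = 32.6°
tan(βl) = tan(32.6°) = 0.64
Z_in = Z_0·(Z_L + jZ_0·tanβl)/(Z_0 + jZ_L·tanβl)
     = 75·(224 + j48)/(75 + j143)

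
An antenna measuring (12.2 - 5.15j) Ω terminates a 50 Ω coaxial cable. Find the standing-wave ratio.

Γ = (Z_L − Z_0)/(Z_L + Z_0) = (-37.8 − j5.15)/(62.2 − j5.15)
|Γ| = 38.1/62.4 = 0.611
VSWR = (1 + |Γ|)/(1 − |Γ|) = 1.61/0.389

VSWR ≈ 4.14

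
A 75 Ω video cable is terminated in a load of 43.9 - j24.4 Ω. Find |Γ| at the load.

|Γ| ≈ 0.326

Γ = (Z_L − Z_0)/(Z_L + Z_0) = (-31.1 − j24.4)/(118.9 − j24.4)
|Γ| = 39.5/121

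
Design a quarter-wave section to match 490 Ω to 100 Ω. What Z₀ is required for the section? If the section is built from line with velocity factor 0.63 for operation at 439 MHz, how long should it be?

Z_qwt = √(Z_0·R_L) = √(100 × 490) = √49000
λ = 0.63·c/f = 0.431 m, so l = λ/4 = 0.108 m

Z_qwt ≈ 221 Ω; length ≈ 10.8 cm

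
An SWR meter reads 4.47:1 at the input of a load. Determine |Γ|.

|Γ| = (S − 1)/(S + 1) = (4.47 − 1)/(4.47 + 1) = 3.47/5.47

|Γ| ≈ 0.634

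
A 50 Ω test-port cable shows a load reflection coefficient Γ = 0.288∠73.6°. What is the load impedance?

Z_L ≈ 49.8 + j30 Ω

Z_L = Z_0·(1 + Γ)/(1 − Γ) = 50·(1.08 + j0.276)/(0.919 − j0.276)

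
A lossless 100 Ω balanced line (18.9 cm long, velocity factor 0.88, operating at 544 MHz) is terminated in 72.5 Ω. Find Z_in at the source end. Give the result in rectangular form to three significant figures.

Z_in ≈ 90 − j29 Ω

λ = v/f = 0.88·c / 544 MHz = 0.485 m
βl = 2π·l/λ = 2π × 0.389 = 140°
tan(βl) = tan(140°) = -0.833
Z_in = Z_0·(Z_L + jZ_0·tanβl)/(Z_0 + jZ_L·tanβl)
     = 100·(72.5 − j83.3)/(100 − j60.4)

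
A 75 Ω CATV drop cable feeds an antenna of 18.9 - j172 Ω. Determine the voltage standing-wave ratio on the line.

Γ = (Z_L − Z_0)/(Z_L + Z_0) = (-56.1 − j172)/(93.9 − j172)
|Γ| = 181/196 = 0.923
VSWR = (1 + |Γ|)/(1 − |Γ|) = 1.92/0.0768

VSWR ≈ 25.1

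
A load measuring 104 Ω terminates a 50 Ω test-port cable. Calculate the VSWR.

VSWR ≈ 2.08

For a purely resistive load, VSWR = R_L/Z_0 or Z_0/R_L (whichever > 1) = 104/50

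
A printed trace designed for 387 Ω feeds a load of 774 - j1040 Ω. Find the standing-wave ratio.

Γ = (Z_L − Z_0)/(Z_L + Z_0) = (387 − j1040)/(1161 − j1040)
|Γ| = 1110/1560 = 0.712
VSWR = (1 + |Γ|)/(1 − |Γ|) = 1.71/0.288

VSWR ≈ 5.94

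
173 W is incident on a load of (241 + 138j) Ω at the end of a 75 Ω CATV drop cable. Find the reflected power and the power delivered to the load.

P_reflected ≈ 67.8 W; P_delivered ≈ 105 W

|Γ| = |(166 + j138)/(316 + j138)| = 0.626
|Γ|² = 0.392
P_refl = |Γ|²·P_inc = 67.8 W, P_del = (1 − |Γ|²)·P_inc = 105 W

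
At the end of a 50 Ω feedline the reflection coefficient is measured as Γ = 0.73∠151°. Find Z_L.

Z_L = Z_0·(1 + Γ)/(1 − Γ) = 50·(0.362 + j0.354)/(1.64 − j0.354)

Z_L ≈ 8.31 + j12.6 Ω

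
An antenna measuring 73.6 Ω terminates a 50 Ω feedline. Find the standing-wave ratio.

VSWR ≈ 1.47

For a purely resistive load, VSWR = R_L/Z_0 or Z_0/R_L (whichever > 1) = 73.6/50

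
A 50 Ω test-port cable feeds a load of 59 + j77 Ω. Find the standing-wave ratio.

VSWR ≈ 3.77

Γ = (Z_L − Z_0)/(Z_L + Z_0) = (9 + j77)/(109 + j77)
|Γ| = 77.5/133 = 0.581
VSWR = (1 + |Γ|)/(1 − |Γ|) = 1.58/0.419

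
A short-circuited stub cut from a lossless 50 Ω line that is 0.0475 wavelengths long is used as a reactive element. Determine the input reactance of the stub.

X_in ≈ 15.4 Ω (inductive)

βl = 2π × 0.0475 = 17.1°
tan(βl) = 0.308
For a short-circuited stub, Z_in = jZ_0·tan(βl)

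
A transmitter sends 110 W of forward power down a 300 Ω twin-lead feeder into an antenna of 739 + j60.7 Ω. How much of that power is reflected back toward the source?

|Γ| = |(439 + j60.7)/(1039 + j60.7)| = 0.426
|Γ|² = 0.181
P_refl = |Γ|²·P_inc = 19.9 W, P_del = (1 − |Γ|²)·P_inc = 90.1 W

P_reflected ≈ 19.9 W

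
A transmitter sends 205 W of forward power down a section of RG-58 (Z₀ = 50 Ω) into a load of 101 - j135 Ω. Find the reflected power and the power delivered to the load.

P_reflected ≈ 104 W; P_delivered ≈ 101 W

|Γ| = |(51 − j135)/(151 − j135)| = 0.712
|Γ|² = 0.508
P_refl = |Γ|²·P_inc = 104 W, P_del = (1 − |Γ|²)·P_inc = 101 W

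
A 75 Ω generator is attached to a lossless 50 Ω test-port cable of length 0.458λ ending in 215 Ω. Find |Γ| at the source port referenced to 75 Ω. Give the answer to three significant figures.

βl = 2π × 0.458 = 165°
tan(βl) = -0.27
Z_in = Z_0·(Z_L + jZ_0·tanβl)/(Z_0 + jZ_L·tanβl) = 98.2 + j101 Ω
Γ_s = (Z_in − Z_s)/(Z_in + Z_s) = (23.2 + j101)/(173 + j101), |Γ_s| = 0.515

|Γ| ≈ 0.515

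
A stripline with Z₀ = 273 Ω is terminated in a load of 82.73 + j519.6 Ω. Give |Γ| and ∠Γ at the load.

Γ = (Z_L − Z_0)/(Z_L + Z_0) = (-190.3 + j519.6)/(355.7 + j519.6)
|Γ| = 553/630 = 0.879

Γ ≈ 0.879 ∠ 54.5°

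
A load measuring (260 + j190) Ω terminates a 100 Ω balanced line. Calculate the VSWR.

Γ = (Z_L − Z_0)/(Z_L + Z_0) = (160 + j190)/(360 + j190)
|Γ| = 248/407 = 0.61
VSWR = (1 + |Γ|)/(1 − |Γ|) = 1.61/0.39

VSWR ≈ 4.13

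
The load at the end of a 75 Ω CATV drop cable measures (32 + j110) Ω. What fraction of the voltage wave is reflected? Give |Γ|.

Γ = (Z_L − Z_0)/(Z_L + Z_0) = (-43 + j110)/(107 + j110)
|Γ| = 118/153

|Γ| ≈ 0.77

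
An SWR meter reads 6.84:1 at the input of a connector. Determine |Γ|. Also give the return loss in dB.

|Γ| ≈ 0.745; return loss ≈ 2.56 dB

|Γ| = (S − 1)/(S + 1) = (6.84 − 1)/(6.84 + 1) = 5.84/7.84
RL = −20·log₁₀|Γ| = −20·log₁₀(0.745)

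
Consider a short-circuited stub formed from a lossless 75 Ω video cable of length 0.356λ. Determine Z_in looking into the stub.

Z_in ≈ −j95.4 Ω

βl = 2π × 0.356 = 128°
tan(βl) = -1.27
For a short-circuited stub, Z_in = jZ_0·tan(βl)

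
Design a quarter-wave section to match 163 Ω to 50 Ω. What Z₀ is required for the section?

Z_qwt ≈ 90.3 Ω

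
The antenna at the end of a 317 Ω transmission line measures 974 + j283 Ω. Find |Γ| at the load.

|Γ| ≈ 0.541

Γ = (Z_L − Z_0)/(Z_L + Z_0) = (657 + j283)/(1291 + j283)
|Γ| = 715/1320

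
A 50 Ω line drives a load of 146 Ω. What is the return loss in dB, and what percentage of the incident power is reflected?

RL ≈ 6.2 dB; 24% of incident power reflected

Γ = (146 − 50)/(146 + 50) = 0.49
RL = −20·log₁₀(0.49) = 6.2 dB
P_refl/P_inc = |Γ|² = 0.24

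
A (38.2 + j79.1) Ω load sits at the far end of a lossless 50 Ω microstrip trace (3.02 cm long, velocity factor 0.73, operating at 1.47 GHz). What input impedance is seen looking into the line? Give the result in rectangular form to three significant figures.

λ = v/f = 0.73·c / 1.47 GHz = 0.149 m
βl = 2π·l/λ = 2π × 0.203 = 73°
tan(βl) = tan(73°) = 3.27
Z_in = Z_0·(Z_L + jZ_0·tanβl)/(Z_0 + jZ_L·tanβl)
     = 50·(38.2 + j242)/(-208 + j125)

Z_in ≈ 18.9 − j46.9 Ω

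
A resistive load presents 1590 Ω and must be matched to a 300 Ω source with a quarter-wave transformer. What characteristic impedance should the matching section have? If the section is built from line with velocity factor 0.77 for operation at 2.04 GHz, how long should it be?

Z_qwt ≈ 691 Ω; length ≈ 2.83 cm

Z_qwt = √(Z_0·R_L) = √(300 × 1590) = √477000
λ = 0.77·c/f = 0.113 m, so l = λ/4 = 0.0283 m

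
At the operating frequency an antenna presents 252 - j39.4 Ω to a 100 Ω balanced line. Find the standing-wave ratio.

VSWR ≈ 2.59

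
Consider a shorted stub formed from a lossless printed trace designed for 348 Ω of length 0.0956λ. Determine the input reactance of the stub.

βl = 2π × 0.0956 = 34.4°
tan(βl) = 0.685
For a shorted stub, Z_in = jZ_0·tan(βl)

X_in ≈ 238 Ω (inductive)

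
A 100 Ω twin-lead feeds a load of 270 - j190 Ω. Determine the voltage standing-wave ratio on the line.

VSWR ≈ 4.17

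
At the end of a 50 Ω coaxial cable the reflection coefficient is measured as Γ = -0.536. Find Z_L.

Z_L ≈ 15.1 Ω

Z_L = Z_0·(1 + Γ)/(1 − Γ) = 50·(0.464)/(1.54)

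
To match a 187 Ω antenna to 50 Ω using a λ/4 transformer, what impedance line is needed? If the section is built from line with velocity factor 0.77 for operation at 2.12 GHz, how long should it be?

Z_qwt ≈ 96.7 Ω; length ≈ 2.72 cm

Z_qwt = √(Z_0·R_L) = √(50 × 187) = √9350
λ = 0.77·c/f = 0.109 m, so l = λ/4 = 0.0272 m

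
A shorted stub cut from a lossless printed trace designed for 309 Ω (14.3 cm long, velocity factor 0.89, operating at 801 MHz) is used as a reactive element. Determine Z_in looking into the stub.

Z_in ≈ −j148 Ω

λ = v/f = 0.89·c / 801 MHz = 0.333 m
βl = 2π·l/λ = 2π × 0.429 = 154°
tan(βl) = -0.478
For a shorted stub, Z_in = jZ_0·tan(βl)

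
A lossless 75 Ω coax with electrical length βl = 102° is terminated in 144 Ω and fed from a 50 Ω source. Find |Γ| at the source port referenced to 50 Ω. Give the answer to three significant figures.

|Γ| ≈ 0.165

tan(βl) = -4.7
Z_in = Z_0·(Z_L + jZ_0·tanβl)/(Z_0 + jZ_L·tanβl) = 40.3 + j11.5 Ω
Γ_s = (Z_in − Z_s)/(Z_in + Z_s) = (-9.67 + j11.5)/(90.3 + j11.5), |Γ_s| = 0.165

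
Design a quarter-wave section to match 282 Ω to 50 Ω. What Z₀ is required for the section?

Z_qwt ≈ 119 Ω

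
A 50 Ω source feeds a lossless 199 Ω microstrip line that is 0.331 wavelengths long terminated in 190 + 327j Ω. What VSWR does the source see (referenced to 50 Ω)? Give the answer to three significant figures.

VSWR ≈ 1.32

βl = 2π × 0.331 = 119°
tan(βl) = -1.79
Z_in = Z_0·(Z_L + jZ_0·tanβl)/(Z_0 + jZ_L·tanβl) = 43.3 + j11.3 Ω
Γ_s = (Z_in − Z_s)/(Z_in + Z_s) = (-6.72 + j11.3)/(93.3 + j11.3), |Γ_s| = 0.14
VSWR = (1 + |Γ_s|)/(1 − |Γ_s|)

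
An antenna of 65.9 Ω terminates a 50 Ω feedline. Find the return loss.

RL ≈ 17.3 dB

Γ = (65.9 − 50)/(65.9 + 50) = 0.137
RL = −20·log₁₀|Γ| = −20·log₁₀(0.137)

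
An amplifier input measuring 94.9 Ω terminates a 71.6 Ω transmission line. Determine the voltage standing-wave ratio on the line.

For a purely resistive load, VSWR = R_L/Z_0 or Z_0/R_L (whichever > 1) = 94.9/71.6

VSWR ≈ 1.33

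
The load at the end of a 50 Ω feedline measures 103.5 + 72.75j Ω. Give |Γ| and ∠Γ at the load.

Γ ≈ 0.532 ∠ 28.3°

Γ = (Z_L − Z_0)/(Z_L + Z_0) = (53.5 + j72.75)/(153.5 + j72.75)
|Γ| = 90.3/170 = 0.532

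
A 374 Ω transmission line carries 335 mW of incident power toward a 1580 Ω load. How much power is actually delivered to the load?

Γ = (1580 − 374)/(1580 + 374) = 0.617
|Γ|² = 0.381
P_refl = |Γ|²·P_inc = 128 mW, P_del = (1 − |Γ|²)·P_inc = 207 mW

P_delivered ≈ 207 mW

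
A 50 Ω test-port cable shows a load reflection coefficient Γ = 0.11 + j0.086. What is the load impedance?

Z_L = Z_0·(1 + Γ)/(1 − Γ) = 50·(1.11 + j0.086)/(0.89 − j0.086)

Z_L ≈ 61.3 + j10.8 Ω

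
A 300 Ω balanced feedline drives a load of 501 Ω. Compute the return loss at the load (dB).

RL ≈ 12 dB

Γ = (501 − 300)/(501 + 300) = 0.251
RL = −20·log₁₀|Γ| = −20·log₁₀(0.251)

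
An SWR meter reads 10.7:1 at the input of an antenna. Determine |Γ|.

|Γ| ≈ 0.829

|Γ| = (S − 1)/(S + 1) = (10.7 − 1)/(10.7 + 1) = 9.7/11.7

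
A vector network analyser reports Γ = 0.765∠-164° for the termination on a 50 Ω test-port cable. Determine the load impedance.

Z_L = Z_0·(1 + Γ)/(1 − Γ) = 50·(0.265 − j0.211)/(1.74 + j0.211)

Z_L ≈ 6.79 − j6.9 Ω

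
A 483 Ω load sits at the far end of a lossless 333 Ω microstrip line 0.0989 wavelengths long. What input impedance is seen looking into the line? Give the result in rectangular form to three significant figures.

βl = 2π × 0.0989 = 35.6°
tan(βl) = tan(35.6°) = 0.716
Z_in = Z_0·(Z_L + jZ_0·tanβl)/(Z_0 + jZ_L·tanβl)
     = 333·(483 + j238)/(333 + j346)

Z_in ≈ 351 − j127 Ω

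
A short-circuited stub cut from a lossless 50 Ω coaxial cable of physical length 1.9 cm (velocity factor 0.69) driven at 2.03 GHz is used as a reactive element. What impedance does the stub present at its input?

Z_in ≈ +j118 Ω

λ = v/f = 0.69·c / 2.03 GHz = 0.102 m
βl = 2π·l/λ = 2π × 0.186 = 67.1°
tan(βl) = 2.36
For a short-circuited stub, Z_in = jZ_0·tan(βl)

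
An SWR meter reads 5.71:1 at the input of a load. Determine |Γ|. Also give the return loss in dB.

|Γ| = (S − 1)/(S + 1) = (5.71 − 1)/(5.71 + 1) = 4.71/6.71
RL = −20·log₁₀|Γ| = −20·log₁₀(0.702)

|Γ| ≈ 0.702; return loss ≈ 3.07 dB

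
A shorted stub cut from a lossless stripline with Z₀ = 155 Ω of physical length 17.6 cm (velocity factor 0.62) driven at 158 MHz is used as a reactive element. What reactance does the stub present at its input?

X_in ≈ 212 Ω (inductive)

λ = v/f = 0.62·c / 158 MHz = 1.18 m
βl = 2π·l/λ = 2π × 0.15 = 53.8°
tan(βl) = 1.37
For a shorted stub, Z_in = jZ_0·tan(βl)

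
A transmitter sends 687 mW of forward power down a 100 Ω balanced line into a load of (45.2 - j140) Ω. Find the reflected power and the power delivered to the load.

P_reflected ≈ 382 mW; P_delivered ≈ 305 mW

|Γ| = |(-54.8 − j140)/(145.2 − j140)| = 0.745
|Γ|² = 0.556
P_refl = |Γ|²·P_inc = 382 mW, P_del = (1 − |Γ|²)·P_inc = 305 mW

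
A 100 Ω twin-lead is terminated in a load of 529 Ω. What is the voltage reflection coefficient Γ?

Γ = (Z_L − Z_0)/(Z_L + Z_0) = (529 − 100)/(529 + 100) = 429/629

Γ = 0.682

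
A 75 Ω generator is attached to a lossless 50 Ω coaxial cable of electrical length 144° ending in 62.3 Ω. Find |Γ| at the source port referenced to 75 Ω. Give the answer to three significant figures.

tan(βl) = -0.727
Z_in = Z_0·(Z_L + jZ_0·tanβl)/(Z_0 + jZ_L·tanβl) = 52.3 + j11 Ω
Γ_s = (Z_in − Z_s)/(Z_in + Z_s) = (-22.7 + j11)/(127 + j11), |Γ_s| = 0.197

|Γ| ≈ 0.197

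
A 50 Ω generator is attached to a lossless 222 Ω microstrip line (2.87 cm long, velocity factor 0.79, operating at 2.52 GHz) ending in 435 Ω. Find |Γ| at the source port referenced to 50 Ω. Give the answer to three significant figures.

λ = v/f = 0.79·c / 2.52 GHz = 0.094 m
βl = 2π·l/λ = 2π × 0.305 = 110°
tan(βl) = -2.77
Z_in = Z_0·(Z_L + jZ_0·tanβl)/(Z_0 + jZ_L·tanβl) = 124 + j57.4 Ω
Γ_s = (Z_in − Z_s)/(Z_in + Z_s) = (73.9 + j57.4)/(174 + j57.4), |Γ_s| = 0.511

|Γ| ≈ 0.511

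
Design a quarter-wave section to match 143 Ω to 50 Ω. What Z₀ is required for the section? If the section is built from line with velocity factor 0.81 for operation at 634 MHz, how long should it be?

Z_qwt ≈ 84.6 Ω; length ≈ 9.58 cm

Z_qwt = √(Z_0·R_L) = √(50 × 143) = √7150
λ = 0.81·c/f = 0.383 m, so l = λ/4 = 0.0958 m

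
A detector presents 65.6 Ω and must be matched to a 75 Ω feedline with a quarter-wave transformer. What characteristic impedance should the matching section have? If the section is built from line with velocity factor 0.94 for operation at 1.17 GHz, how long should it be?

Z_qwt = √(Z_0·R_L) = √(75 × 65.6) = √4920
λ = 0.94·c/f = 0.241 m, so l = λ/4 = 0.0603 m

Z_qwt ≈ 70.1 Ω; length ≈ 6.03 cm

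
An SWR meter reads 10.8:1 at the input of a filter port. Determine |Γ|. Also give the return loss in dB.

|Γ| ≈ 0.831; return loss ≈ 1.61 dB

|Γ| = (S − 1)/(S + 1) = (10.8 − 1)/(10.8 + 1) = 9.8/11.8
RL = −20·log₁₀|Γ| = −20·log₁₀(0.831)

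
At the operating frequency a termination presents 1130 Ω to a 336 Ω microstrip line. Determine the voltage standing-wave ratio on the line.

Γ = (1130 − 336)/(1130 + 336) = 0.542
VSWR = (1 + 0.542)/(1 − 0.542)

VSWR ≈ 3.36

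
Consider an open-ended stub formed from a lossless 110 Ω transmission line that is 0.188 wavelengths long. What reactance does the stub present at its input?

X_in ≈ -45.2 Ω (capacitive)

βl = 2π × 0.188 = 67.7°
tan(βl) = 2.44
For an open-ended stub, Z_in = −jZ_0·cot(βl) = −jZ_0/tan(βl)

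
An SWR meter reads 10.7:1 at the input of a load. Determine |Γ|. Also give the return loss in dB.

|Γ| ≈ 0.829; return loss ≈ 1.63 dB

|Γ| = (S − 1)/(S + 1) = (10.7 − 1)/(10.7 + 1) = 9.7/11.7
RL = −20·log₁₀|Γ| = −20·log₁₀(0.829)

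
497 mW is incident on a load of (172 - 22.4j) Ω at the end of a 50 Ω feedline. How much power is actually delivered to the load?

|Γ| = |(122 − j22.4)/(222 − j22.4)| = 0.556
|Γ|² = 0.309
P_refl = |Γ|²·P_inc = 154 mW, P_del = (1 − |Γ|²)·P_inc = 343 mW

P_delivered ≈ 343 mW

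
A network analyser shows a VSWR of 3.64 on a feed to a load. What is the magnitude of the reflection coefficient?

|Γ| = (S − 1)/(S + 1) = (3.64 − 1)/(3.64 + 1) = 2.64/4.64

|Γ| ≈ 0.569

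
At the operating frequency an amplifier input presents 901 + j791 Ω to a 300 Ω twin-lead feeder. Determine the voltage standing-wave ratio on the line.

Γ = (Z_L − Z_0)/(Z_L + Z_0) = (601 + j791)/(1201 + j791)
|Γ| = 993/1440 = 0.691
VSWR = (1 + |Γ|)/(1 − |Γ|) = 1.69/0.309

VSWR ≈ 5.47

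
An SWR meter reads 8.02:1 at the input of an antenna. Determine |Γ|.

|Γ| ≈ 0.778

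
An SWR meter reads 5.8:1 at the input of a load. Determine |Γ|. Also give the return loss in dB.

|Γ| ≈ 0.706; return loss ≈ 3.03 dB

|Γ| = (S − 1)/(S + 1) = (5.8 − 1)/(5.8 + 1) = 4.8/6.8
RL = −20·log₁₀|Γ| = −20·log₁₀(0.706)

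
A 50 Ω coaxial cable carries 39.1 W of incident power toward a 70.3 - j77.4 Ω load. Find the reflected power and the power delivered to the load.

|Γ| = |(20.3 − j77.4)/(120.3 − j77.4)| = 0.559
|Γ|² = 0.313
P_refl = |Γ|²·P_inc = 12.2 W, P_del = (1 − |Γ|²)·P_inc = 26.9 W

P_reflected ≈ 12.2 W; P_delivered ≈ 26.9 W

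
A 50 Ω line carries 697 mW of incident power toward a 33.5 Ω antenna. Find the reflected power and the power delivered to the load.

Γ = (33.5 − 50)/(33.5 + 50) = -0.198
|Γ|² = 0.039
P_refl = |Γ|²·P_inc = 27.2 mW, P_del = (1 − |Γ|²)·P_inc = 670 mW

P_reflected ≈ 27.2 mW; P_delivered ≈ 670 mW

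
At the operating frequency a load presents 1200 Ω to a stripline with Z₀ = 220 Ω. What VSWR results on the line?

VSWR ≈ 5.45

For a purely resistive load, VSWR = R_L/Z_0 or Z_0/R_L (whichever > 1) = 1200/220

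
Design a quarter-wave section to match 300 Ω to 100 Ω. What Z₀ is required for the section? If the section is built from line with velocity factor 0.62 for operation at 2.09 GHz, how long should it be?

Z_qwt = √(Z_0·R_L) = √(100 × 300) = √30000
λ = 0.62·c/f = 0.089 m, so l = λ/4 = 0.0222 m

Z_qwt ≈ 173 Ω; length ≈ 2.22 cm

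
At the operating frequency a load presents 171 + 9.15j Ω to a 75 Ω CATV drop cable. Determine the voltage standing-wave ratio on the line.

VSWR ≈ 2.29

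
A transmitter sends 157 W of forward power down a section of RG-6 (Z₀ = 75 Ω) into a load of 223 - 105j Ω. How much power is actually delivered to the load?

P_delivered ≈ 105 W

|Γ| = |(148 − j105)/(298 − j105)| = 0.574
|Γ|² = 0.33
P_refl = |Γ|²·P_inc = 51.8 W, P_del = (1 − |Γ|²)·P_inc = 105 W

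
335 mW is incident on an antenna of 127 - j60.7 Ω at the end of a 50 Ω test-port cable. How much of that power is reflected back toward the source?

|Γ| = |(77 − j60.7)/(177 − j60.7)| = 0.524
|Γ|² = 0.275
P_refl = |Γ|²·P_inc = 92 mW, P_del = (1 − |Γ|²)·P_inc = 243 mW

P_reflected ≈ 92 mW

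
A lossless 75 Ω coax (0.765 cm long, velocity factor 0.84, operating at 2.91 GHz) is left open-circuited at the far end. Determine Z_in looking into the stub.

Z_in ≈ −j121 Ω

λ = v/f = 0.84·c / 2.91 GHz = 0.0866 m
βl = 2π·l/λ = 2π × 0.0883 = 31.8°
tan(βl) = 0.62
For an open-circuited stub, Z_in = −jZ_0·cot(βl) = −jZ_0/tan(βl)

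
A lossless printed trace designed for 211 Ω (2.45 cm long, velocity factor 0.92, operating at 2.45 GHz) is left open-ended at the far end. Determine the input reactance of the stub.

X_in ≈ -43.7 Ω (capacitive)

λ = v/f = 0.92·c / 2.45 GHz = 0.113 m
βl = 2π·l/λ = 2π × 0.217 = 78.3°
tan(βl) = 4.83
For an open-ended stub, Z_in = −jZ_0·cot(βl) = −jZ_0/tan(βl)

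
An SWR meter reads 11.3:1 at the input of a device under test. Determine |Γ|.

|Γ| ≈ 0.837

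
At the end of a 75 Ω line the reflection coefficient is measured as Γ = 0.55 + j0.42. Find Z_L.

Z_L ≈ 103 + j166 Ω

Z_L = Z_0·(1 + Γ)/(1 − Γ) = 75·(1.55 + j0.42)/(0.45 − j0.42)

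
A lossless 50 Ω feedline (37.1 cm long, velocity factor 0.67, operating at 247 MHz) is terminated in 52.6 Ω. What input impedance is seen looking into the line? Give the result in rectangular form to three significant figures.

λ = v/f = 0.67·c / 247 MHz = 0.814 m
βl = 2π·l/λ = 2π × 0.456 = 164°
tan(βl) = tan(164°) = -0.284
Z_in = Z_0·(Z_L + jZ_0·tanβl)/(Z_0 + jZ_L·tanβl)
     = 50·(52.6 − j14.2)/(50 − j15)

Z_in ≈ 52.2 + j1.39 Ω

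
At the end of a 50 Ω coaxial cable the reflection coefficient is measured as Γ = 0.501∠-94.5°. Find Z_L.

Z_L = Z_0·(1 + Γ)/(1 − Γ) = 50·(0.961 − j0.499)/(1.04 + j0.499)

Z_L ≈ 28.2 − j37.6 Ω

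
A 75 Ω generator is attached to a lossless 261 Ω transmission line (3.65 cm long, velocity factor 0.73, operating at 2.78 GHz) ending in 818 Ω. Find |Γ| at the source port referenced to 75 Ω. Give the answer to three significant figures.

λ = v/f = 0.73·c / 2.78 GHz = 0.0788 m
βl = 2π·l/λ = 2π × 0.463 = 167°
tan(βl) = -0.235
Z_in = Z_0·(Z_L + jZ_0·tanβl)/(Z_0 + jZ_L·tanβl) = 560 + j351 Ω
Γ_s = (Z_in − Z_s)/(Z_in + Z_s) = (485 + j351)/(635 + j351), |Γ_s| = 0.825

|Γ| ≈ 0.825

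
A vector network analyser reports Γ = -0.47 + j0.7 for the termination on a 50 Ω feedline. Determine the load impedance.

Z_L = Z_0·(1 + Γ)/(1 − Γ) = 50·(0.53 + j0.7)/(1.47 − j0.7)

Z_L ≈ 5.45 + j26.4 Ω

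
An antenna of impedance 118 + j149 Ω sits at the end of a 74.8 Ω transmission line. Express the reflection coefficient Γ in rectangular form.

Γ ≈ 0.514 + j0.375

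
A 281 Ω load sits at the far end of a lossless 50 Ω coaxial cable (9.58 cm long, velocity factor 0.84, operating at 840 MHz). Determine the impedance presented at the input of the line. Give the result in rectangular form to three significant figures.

λ = v/f = 0.84·c / 840 MHz = 0.3 m
βl = 2π·l/λ = 2π × 0.319 = 115°
tan(βl) = tan(115°) = -2.15
Z_in = Z_0·(Z_L + jZ_0·tanβl)/(Z_0 + jZ_L·tanβl)
     = 50·(281 − j107)/(50 − j604)

Z_in ≈ 10.8 + j22.4 Ω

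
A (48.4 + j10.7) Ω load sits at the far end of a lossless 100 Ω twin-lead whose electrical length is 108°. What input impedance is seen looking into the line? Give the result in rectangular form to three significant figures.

Z_in ≈ 127 − j81 Ω

tan(βl) = tan(108°) = -3.08
Z_in = Z_0·(Z_L + jZ_0·tanβl)/(Z_0 + jZ_L·tanβl)
     = 100·(48.4 − j297)/(133 − j149)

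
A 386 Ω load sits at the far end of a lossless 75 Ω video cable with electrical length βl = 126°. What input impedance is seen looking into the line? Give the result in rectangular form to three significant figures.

tan(βl) = tan(126°) = -1.38
Z_in = Z_0·(Z_L + jZ_0·tanβl)/(Z_0 + jZ_L·tanβl)
     = 75·(386 − j103)/(75 − j531)

Z_in ≈ 21.8 + j51.4 Ω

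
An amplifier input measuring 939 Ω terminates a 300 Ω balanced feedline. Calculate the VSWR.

Γ = (939 − 300)/(939 + 300) = 0.516
VSWR = (1 + 0.516)/(1 − 0.516)

VSWR ≈ 3.13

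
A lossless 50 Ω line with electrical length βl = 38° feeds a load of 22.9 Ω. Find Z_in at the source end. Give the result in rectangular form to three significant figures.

tan(βl) = tan(38°) = 0.781
Z_in = Z_0·(Z_L + jZ_0·tanβl)/(Z_0 + jZ_L·tanβl)
     = 50·(22.9 + j39.1)/(50 + j17.9)

Z_in ≈ 32.7 + j27.4 Ω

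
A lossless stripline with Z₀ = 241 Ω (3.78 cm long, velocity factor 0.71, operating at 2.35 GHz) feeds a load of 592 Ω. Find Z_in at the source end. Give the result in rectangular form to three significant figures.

λ = v/f = 0.71·c / 2.35 GHz = 0.0906 m
βl = 2π·l/λ = 2π × 0.417 = 150°
tan(βl) = tan(150°) = -0.574
Z_in = Z_0·(Z_L + jZ_0·tanβl)/(Z_0 + jZ_L·tanβl)
     = 241·(592 − j138)/(241 − j340)

Z_in ≈ 263 + j233 Ω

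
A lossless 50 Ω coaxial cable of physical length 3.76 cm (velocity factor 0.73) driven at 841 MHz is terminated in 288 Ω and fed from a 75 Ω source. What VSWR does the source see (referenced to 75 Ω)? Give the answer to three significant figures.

λ = v/f = 0.73·c / 841 MHz = 0.26 m
βl = 2π·l/λ = 2π × 0.144 = 52°
tan(βl) = 1.28
Z_in = Z_0·(Z_L + jZ_0·tanβl)/(Z_0 + jZ_L·tanβl) = 13.7 − j37.2 Ω
Γ_s = (Z_in − Z_s)/(Z_in + Z_s) = (-61.3 − j37.2)/(88.7 − j37.2), |Γ_s| = 0.745
VSWR = (1 + |Γ_s|)/(1 − |Γ_s|)

VSWR ≈ 6.84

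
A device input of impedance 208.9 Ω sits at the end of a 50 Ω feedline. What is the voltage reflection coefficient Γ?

Γ = (Z_L − Z_0)/(Z_L + Z_0) = (208.9 − 50)/(208.9 + 50) = 158.9/258.9

Γ = 0.614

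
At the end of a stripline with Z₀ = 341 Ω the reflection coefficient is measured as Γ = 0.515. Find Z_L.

Z_L ≈ 1070 Ω

Z_L = Z_0·(1 + Γ)/(1 − Γ) = 341·(1.52)/(0.485)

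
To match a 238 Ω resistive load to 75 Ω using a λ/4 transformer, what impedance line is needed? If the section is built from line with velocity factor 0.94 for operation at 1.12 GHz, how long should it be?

Z_qwt = √(Z_0·R_L) = √(75 × 238) = √17850
λ = 0.94·c/f = 0.252 m, so l = λ/4 = 0.0629 m

Z_qwt ≈ 134 Ω; length ≈ 6.29 cm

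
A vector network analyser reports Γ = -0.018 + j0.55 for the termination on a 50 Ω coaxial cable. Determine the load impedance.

Z_L ≈ 26 + j41.1 Ω

Z_L = Z_0·(1 + Γ)/(1 − Γ) = 50·(0.982 + j0.55)/(1.02 − j0.55)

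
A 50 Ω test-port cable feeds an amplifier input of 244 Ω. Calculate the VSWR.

VSWR ≈ 4.88

Γ = (244 − 50)/(244 + 50) = 0.66
VSWR = (1 + 0.66)/(1 − 0.66)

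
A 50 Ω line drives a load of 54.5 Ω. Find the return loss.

RL ≈ 27.3 dB

Γ = (54.5 − 50)/(54.5 + 50) = 0.0431
RL = −20·log₁₀|Γ| = −20·log₁₀(0.0431)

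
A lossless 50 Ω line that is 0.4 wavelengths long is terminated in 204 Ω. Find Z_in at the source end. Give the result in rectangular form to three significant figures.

Z_in ≈ 31.8 + j58.1 Ω

βl = 2π × 0.4 = 144°
tan(βl) = tan(144°) = -0.727
Z_in = Z_0·(Z_L + jZ_0·tanβl)/(Z_0 + jZ_L·tanβl)
     = 50·(204 − j36.3)/(50 − j148)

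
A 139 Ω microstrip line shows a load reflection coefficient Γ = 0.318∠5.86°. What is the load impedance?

Z_L ≈ 267 + j19.3 Ω

Z_L = Z_0·(1 + Γ)/(1 − Γ) = 139·(1.32 + j0.0325)/(0.684 − j0.0325)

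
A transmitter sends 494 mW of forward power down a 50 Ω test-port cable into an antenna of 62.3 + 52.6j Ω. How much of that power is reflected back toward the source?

P_reflected ≈ 93.7 mW

|Γ| = |(12.3 + j52.6)/(112.3 + j52.6)| = 0.436
|Γ|² = 0.19
P_refl = |Γ|²·P_inc = 93.7 mW, P_del = (1 − |Γ|²)·P_inc = 400 mW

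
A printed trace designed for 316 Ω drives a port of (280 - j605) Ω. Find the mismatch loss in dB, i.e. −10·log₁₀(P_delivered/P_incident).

mismatch loss ≈ 3.09 dB

Γ = (-36 − j605)/(596 − j605), |Γ| = 0.714
|Γ|² = 0.509, so P_del/P_inc = 1 − |Γ|² = 0.491
ML = −10·log₁₀(1 − |Γ|²)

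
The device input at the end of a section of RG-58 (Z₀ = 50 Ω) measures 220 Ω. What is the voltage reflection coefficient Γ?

Γ = (Z_L − Z_0)/(Z_L + Z_0) = (220 − 50)/(220 + 50) = 170/270

Γ = 0.63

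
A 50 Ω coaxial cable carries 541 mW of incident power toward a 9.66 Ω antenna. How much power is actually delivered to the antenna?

Γ = (9.66 − 50)/(9.66 + 50) = -0.676
|Γ|² = 0.457
P_refl = |Γ|²·P_inc = 247 mW, P_del = (1 − |Γ|²)·P_inc = 294 mW

P_delivered ≈ 294 mW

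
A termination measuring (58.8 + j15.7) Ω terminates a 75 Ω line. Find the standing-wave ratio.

Γ = (Z_L − Z_0)/(Z_L + Z_0) = (-16.2 + j15.7)/(133.8 + j15.7)
|Γ| = 22.6/135 = 0.167
VSWR = (1 + |Γ|)/(1 − |Γ|) = 1.17/0.833

VSWR ≈ 1.4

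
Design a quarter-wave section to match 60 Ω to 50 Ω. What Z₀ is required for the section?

Z_qwt ≈ 54.8 Ω

Z_qwt = √(Z_0·R_L) = √(50 × 60) = √3000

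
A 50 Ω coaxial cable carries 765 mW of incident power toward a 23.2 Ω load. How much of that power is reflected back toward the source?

P_reflected ≈ 103 mW

Γ = (23.2 − 50)/(23.2 + 50) = -0.366
|Γ|² = 0.134
P_refl = |Γ|²·P_inc = 103 mW, P_del = (1 − |Γ|²)·P_inc = 662 mW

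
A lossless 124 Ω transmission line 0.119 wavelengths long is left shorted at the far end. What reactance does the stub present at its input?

X_in ≈ 115 Ω (inductive)

βl = 2π × 0.119 = 42.8°
tan(βl) = 0.927
For a shorted stub, Z_in = jZ_0·tan(βl)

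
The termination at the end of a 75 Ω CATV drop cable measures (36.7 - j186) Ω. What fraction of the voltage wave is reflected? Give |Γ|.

|Γ| ≈ 0.875

Γ = (Z_L − Z_0)/(Z_L + Z_0) = (-38.3 − j186)/(111.7 − j186)
|Γ| = 190/217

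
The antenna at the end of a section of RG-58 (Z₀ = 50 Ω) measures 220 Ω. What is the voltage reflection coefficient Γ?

Γ = 0.63

Γ = (Z_L − Z_0)/(Z_L + Z_0) = (220 − 50)/(220 + 50) = 170/270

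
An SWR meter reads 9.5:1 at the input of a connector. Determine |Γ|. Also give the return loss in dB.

|Γ| ≈ 0.81; return loss ≈ 1.84 dB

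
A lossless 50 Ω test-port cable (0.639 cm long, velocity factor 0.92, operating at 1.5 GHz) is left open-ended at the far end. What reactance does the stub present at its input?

X_in ≈ -225 Ω (capacitive)

λ = v/f = 0.92·c / 1.5 GHz = 0.184 m
βl = 2π·l/λ = 2π × 0.0347 = 12.5°
tan(βl) = 0.222
For an open-ended stub, Z_in = −jZ_0·cot(βl) = −jZ_0/tan(βl)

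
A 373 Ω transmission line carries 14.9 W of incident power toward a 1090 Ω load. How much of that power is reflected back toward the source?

Γ = (1090 − 373)/(1090 + 373) = 0.49
|Γ|² = 0.24
P_refl = |Γ|²·P_inc = 3.58 W, P_del = (1 − |Γ|²)·P_inc = 11.3 W

P_reflected ≈ 3.58 W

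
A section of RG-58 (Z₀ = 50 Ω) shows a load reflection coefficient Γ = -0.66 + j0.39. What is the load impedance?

Z_L = Z_0·(1 + Γ)/(1 − Γ) = 50·(0.34 + j0.39)/(1.66 − j0.39)

Z_L ≈ 7.09 + j13.4 Ω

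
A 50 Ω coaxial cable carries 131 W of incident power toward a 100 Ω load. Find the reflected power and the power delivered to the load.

Γ = (100 − 50)/(100 + 50) = 0.333
|Γ|² = 0.111
P_refl = |Γ|²·P_inc = 14.6 W, P_del = (1 − |Γ|²)·P_inc = 116 W

P_reflected ≈ 14.6 W; P_delivered ≈ 116 W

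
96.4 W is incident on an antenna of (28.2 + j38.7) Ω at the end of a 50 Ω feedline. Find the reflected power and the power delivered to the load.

P_reflected ≈ 25 W; P_delivered ≈ 71.4 W

|Γ| = |(-21.8 + j38.7)/(78.2 + j38.7)| = 0.509
|Γ|² = 0.259
P_refl = |Γ|²·P_inc = 25 W, P_del = (1 − |Γ|²)·P_inc = 71.4 W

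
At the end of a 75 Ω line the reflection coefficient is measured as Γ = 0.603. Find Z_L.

Z_L = Z_0·(1 + Γ)/(1 − Γ) = 75·(1.6)/(0.397)

Z_L ≈ 303 Ω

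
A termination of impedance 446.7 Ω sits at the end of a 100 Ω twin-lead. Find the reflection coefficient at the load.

Γ = 0.634

Γ = (Z_L − Z_0)/(Z_L + Z_0) = (446.7 − 100)/(446.7 + 100) = 346.7/546.7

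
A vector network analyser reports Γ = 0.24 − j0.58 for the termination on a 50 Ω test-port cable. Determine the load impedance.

Z_L ≈ 33.2 − j63.5 Ω

Z_L = Z_0·(1 + Γ)/(1 − Γ) = 50·(1.24 − j0.58)/(0.76 + j0.58)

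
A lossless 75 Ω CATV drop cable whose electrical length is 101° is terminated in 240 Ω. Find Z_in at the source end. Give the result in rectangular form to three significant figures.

Z_in ≈ 24.2 + j13.1 Ω

tan(βl) = tan(101°) = -5.14
Z_in = Z_0·(Z_L + jZ_0·tanβl)/(Z_0 + jZ_L·tanβl)
     = 75·(240 − j386)/(75 − j1230)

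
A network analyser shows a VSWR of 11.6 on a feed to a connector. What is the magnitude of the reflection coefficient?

|Γ| ≈ 0.841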